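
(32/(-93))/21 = -32/1953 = -0.02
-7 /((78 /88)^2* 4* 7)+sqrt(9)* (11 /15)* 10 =32978 /1521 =21.68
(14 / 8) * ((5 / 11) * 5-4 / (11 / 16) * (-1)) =623 / 44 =14.16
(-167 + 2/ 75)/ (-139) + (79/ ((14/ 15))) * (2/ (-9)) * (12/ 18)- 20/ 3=-3941767/ 218925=-18.01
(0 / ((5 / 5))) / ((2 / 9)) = 0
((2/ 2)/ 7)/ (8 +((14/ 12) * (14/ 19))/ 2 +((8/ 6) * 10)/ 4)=38/ 3129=0.01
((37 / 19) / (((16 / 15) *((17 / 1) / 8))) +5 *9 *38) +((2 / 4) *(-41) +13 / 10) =5464059 / 3230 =1691.66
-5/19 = -0.26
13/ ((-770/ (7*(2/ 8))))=-13/ 440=-0.03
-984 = -984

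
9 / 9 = 1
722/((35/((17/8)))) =6137/140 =43.84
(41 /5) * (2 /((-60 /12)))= -82 /25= -3.28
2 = 2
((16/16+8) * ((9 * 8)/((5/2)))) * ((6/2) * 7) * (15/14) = 5832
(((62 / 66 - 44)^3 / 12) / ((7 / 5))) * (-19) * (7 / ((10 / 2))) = 54517487759 / 431244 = 126419.12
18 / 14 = 9 / 7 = 1.29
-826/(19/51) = -42126/19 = -2217.16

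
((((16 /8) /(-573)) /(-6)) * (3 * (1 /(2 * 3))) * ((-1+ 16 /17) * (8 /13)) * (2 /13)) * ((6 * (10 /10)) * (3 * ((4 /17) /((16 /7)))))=-28 /9328631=-0.00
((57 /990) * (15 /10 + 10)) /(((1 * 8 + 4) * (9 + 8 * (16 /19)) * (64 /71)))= 25631 /6589440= 0.00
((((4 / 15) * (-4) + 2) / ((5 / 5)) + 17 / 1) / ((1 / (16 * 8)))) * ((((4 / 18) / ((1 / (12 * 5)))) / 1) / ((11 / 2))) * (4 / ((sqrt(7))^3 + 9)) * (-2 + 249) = -272150528 / 1441 + 1905053696 * sqrt(7) / 12969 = 199779.75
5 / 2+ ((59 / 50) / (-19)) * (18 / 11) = 25063 / 10450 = 2.40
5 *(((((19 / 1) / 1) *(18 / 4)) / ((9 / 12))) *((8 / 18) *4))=3040 / 3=1013.33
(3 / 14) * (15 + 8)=69 / 14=4.93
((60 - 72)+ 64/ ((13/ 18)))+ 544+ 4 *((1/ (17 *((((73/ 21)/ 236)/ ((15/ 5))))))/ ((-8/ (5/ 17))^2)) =11575528553/ 18649748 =620.68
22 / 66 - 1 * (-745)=2236 / 3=745.33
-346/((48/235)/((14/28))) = -40655/48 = -846.98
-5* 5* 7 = -175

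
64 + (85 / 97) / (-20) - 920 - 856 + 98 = -626249 / 388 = -1614.04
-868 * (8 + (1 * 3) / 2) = -8246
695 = 695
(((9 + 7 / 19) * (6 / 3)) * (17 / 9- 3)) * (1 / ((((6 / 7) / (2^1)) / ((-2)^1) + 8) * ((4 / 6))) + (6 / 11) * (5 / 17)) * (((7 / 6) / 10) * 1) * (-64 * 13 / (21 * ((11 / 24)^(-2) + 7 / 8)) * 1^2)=31264842752 / 5185462995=6.03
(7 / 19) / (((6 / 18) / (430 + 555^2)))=6477555 / 19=340923.95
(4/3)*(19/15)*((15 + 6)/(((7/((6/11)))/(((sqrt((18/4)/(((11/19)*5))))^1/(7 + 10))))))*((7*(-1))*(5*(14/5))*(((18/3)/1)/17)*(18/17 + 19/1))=-140.63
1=1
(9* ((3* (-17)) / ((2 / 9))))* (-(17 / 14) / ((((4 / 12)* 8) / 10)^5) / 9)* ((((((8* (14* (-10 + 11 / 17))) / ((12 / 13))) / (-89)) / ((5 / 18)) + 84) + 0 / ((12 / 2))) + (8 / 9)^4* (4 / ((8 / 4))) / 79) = 1353153108910625 / 50398208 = 26849230.61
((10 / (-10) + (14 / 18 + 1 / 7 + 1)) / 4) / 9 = 29 / 1134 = 0.03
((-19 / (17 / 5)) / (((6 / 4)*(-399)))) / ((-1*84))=-5 / 44982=-0.00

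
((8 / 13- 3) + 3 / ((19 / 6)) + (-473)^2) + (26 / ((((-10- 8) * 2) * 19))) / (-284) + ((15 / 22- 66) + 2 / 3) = 3106522169567 / 13889304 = 223662.91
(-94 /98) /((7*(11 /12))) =-564 /3773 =-0.15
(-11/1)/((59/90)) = -990/59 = -16.78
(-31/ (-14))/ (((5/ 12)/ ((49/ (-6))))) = -217/ 5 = -43.40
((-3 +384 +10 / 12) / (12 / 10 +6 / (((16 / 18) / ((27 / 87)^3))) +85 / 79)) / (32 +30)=2.49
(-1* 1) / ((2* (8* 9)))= -0.01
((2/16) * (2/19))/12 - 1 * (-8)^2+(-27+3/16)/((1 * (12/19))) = -388337/3648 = -106.45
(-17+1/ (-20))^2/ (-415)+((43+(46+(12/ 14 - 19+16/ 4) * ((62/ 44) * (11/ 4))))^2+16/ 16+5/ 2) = 38138544299/ 32536000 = 1172.20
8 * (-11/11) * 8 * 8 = -512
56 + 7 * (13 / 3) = 259 / 3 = 86.33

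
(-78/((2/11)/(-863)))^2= 137068031529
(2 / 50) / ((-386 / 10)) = -1 / 965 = -0.00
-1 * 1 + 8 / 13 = -0.38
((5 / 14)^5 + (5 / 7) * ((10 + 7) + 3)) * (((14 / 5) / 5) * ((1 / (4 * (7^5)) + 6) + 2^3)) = 289372611429 / 2582630848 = 112.05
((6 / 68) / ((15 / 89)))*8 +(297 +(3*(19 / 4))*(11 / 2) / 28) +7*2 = 6054479 / 19040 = 317.99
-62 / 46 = -31 / 23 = -1.35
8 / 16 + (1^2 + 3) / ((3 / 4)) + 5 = 65 / 6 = 10.83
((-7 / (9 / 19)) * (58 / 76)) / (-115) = 203 / 2070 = 0.10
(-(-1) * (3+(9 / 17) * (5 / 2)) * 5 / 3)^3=374.16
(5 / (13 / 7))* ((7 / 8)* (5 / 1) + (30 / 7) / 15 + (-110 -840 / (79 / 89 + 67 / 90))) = -2269540135 / 1359592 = -1669.28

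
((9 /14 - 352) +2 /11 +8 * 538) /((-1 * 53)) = -608735 /8162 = -74.58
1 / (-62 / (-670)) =10.81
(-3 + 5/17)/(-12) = 23/102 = 0.23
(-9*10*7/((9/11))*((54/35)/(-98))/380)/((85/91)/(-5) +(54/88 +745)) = 84942/1984818185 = 0.00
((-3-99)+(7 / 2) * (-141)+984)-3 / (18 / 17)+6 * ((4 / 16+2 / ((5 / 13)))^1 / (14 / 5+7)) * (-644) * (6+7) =-578539 / 21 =-27549.48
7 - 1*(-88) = 95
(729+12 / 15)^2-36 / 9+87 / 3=13315826 / 25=532633.04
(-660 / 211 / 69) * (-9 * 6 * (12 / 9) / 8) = 0.41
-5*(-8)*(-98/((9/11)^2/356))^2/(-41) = -712824928668160/269001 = -2649896947.10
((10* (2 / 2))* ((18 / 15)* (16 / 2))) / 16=6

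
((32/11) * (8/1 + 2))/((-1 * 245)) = -64/539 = -0.12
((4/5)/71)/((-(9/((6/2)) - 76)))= 4/25915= 0.00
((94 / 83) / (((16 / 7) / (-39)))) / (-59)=12831 / 39176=0.33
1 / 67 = 0.01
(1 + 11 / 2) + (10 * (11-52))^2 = 336213 / 2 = 168106.50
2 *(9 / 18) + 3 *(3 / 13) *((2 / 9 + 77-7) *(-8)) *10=-50547 / 13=-3888.23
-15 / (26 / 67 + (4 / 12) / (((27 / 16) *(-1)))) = -81405 / 1034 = -78.73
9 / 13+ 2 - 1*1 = 22 / 13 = 1.69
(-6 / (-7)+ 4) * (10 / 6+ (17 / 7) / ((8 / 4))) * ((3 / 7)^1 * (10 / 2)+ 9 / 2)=63767 / 686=92.95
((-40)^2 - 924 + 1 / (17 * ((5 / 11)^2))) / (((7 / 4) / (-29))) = -33340836 / 2975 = -11207.00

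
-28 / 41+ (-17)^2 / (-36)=-12857 / 1476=-8.71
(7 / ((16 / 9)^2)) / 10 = 567 / 2560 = 0.22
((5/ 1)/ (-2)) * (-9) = 45/ 2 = 22.50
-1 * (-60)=60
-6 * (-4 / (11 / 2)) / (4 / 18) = 216 / 11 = 19.64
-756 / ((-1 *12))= 63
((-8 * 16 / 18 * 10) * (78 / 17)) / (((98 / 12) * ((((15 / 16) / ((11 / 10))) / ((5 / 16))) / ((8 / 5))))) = -292864 / 12495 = -23.44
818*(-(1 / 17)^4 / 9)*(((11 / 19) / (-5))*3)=8998 / 23803485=0.00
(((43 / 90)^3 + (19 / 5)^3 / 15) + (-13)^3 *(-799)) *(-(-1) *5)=6398457666431 / 729000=8777033.84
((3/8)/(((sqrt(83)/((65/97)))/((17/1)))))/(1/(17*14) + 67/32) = 525980*sqrt(83)/21439813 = 0.22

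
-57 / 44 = -1.30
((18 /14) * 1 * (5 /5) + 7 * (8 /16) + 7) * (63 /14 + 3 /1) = 2475 /28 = 88.39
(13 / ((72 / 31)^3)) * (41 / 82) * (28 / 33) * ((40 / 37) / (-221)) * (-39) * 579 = 2616096665 / 53802144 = 48.62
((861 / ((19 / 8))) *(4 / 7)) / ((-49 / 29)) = -114144 / 931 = -122.60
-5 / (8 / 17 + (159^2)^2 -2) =-85 / 10865192311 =-0.00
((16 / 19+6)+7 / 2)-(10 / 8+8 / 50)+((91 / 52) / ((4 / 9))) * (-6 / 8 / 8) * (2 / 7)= 1073319 / 121600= 8.83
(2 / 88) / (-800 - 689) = -0.00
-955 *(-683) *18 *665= 7807612050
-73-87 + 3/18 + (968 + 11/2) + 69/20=49027/60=817.12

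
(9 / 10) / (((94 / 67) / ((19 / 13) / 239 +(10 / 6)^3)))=6513874 / 2190435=2.97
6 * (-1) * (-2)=12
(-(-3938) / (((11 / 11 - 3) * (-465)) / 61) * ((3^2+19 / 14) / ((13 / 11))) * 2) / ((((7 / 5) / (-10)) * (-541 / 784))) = 30651816800 / 654069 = 46863.28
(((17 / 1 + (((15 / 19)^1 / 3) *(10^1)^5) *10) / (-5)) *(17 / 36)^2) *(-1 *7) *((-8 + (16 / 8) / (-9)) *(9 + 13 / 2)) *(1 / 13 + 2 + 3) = -127629199313693 / 2400840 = -53160226.97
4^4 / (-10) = -128 / 5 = -25.60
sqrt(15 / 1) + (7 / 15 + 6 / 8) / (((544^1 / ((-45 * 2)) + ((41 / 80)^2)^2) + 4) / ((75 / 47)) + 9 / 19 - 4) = -639129600000 / 2502727310843 + sqrt(15) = 3.62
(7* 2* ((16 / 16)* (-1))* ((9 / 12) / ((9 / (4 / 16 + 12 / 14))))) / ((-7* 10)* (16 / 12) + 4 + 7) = 0.02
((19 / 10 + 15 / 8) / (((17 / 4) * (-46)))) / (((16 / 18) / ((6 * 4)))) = -4077 / 7820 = -0.52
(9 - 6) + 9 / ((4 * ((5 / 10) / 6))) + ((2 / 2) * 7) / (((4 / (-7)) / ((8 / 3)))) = -8 / 3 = -2.67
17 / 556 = 0.03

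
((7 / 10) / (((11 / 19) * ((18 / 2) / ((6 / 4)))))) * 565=15029 / 132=113.86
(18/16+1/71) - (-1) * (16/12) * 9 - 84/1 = -40249/568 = -70.86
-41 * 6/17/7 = -2.07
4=4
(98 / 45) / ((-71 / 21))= -686 / 1065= -0.64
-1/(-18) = 1/18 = 0.06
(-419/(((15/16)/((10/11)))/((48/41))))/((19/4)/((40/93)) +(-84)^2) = -34324480/509957877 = -0.07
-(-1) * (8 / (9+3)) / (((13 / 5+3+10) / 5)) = 25 / 117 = 0.21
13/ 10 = 1.30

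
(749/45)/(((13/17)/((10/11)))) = 25466/1287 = 19.79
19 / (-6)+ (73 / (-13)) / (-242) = -3.14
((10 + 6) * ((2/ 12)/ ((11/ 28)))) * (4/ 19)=896/ 627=1.43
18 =18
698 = 698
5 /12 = 0.42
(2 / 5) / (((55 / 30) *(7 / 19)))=228 / 385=0.59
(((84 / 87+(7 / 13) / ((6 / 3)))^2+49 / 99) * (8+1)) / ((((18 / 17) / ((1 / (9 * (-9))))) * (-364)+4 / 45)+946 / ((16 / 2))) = 12422138085 / 21416668711009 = 0.00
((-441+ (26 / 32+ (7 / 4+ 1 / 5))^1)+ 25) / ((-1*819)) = 2543 / 5040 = 0.50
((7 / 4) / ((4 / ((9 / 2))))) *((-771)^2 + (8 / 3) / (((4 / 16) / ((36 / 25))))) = 1170335.96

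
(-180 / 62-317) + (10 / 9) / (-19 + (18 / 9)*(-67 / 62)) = -29279789 / 91512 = -319.96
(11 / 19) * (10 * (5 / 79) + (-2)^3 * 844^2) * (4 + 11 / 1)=-74282389830 / 1501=-49488600.82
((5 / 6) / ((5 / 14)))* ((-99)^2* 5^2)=571725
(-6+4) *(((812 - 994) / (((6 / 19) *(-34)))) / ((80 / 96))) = -3458 / 85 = -40.68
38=38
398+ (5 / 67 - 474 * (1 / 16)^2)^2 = 401.16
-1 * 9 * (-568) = 5112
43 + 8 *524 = 4235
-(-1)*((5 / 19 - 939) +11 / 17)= -303003 / 323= -938.09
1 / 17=0.06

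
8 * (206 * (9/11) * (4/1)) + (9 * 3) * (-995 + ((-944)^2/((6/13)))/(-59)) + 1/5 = -49778044/55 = -905055.35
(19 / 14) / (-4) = -19 / 56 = -0.34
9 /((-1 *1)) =-9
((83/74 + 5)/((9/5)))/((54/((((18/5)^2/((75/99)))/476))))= 4983/2201500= 0.00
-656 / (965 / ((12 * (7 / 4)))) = -13776 / 965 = -14.28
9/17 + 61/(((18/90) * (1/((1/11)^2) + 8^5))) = 301186/559113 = 0.54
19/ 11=1.73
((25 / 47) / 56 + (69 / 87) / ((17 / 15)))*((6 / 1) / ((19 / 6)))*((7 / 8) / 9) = 920365 / 7043984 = 0.13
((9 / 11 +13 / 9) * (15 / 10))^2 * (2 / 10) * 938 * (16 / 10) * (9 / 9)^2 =94130176 / 27225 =3457.49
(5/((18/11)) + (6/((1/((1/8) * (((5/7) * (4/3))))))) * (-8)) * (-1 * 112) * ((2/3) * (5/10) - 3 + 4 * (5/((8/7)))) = 119260/27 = 4417.04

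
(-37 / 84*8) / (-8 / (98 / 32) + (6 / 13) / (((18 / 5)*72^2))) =34909056 / 25878283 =1.35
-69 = -69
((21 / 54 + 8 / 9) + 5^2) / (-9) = -473 / 162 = -2.92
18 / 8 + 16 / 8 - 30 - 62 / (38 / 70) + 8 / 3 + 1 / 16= -125155 / 912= -137.23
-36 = -36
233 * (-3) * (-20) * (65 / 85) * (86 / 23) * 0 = 0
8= 8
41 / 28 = 1.46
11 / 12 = 0.92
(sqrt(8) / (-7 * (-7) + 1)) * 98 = 98 * sqrt(2) / 25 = 5.54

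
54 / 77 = 0.70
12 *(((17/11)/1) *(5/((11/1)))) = 1020/121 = 8.43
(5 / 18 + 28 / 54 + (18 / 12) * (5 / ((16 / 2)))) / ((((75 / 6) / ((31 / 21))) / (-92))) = -18.84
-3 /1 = -3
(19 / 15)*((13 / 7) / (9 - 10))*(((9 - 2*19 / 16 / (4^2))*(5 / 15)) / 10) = -279851 / 403200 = -0.69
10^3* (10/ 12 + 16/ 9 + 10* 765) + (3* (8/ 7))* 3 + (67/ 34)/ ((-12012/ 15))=9376175395289/ 1225224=7652621.39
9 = 9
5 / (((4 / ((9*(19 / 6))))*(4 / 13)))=3705 / 32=115.78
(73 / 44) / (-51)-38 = -85345 / 2244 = -38.03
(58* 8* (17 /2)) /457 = 3944 /457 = 8.63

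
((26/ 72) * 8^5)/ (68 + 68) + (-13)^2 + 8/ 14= 274795/ 1071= 256.58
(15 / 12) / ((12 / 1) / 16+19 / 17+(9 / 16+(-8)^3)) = -340 / 138603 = -0.00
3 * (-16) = -48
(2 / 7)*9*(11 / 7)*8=1584 / 49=32.33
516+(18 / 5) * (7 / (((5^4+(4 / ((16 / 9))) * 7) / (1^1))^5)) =285340052547228659964 / 552984597959745215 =516.00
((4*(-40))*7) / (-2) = 560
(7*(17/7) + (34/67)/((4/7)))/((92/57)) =136629/12328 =11.08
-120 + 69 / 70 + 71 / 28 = -16307 / 140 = -116.48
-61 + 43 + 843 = 825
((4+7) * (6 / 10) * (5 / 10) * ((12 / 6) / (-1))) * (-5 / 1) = 33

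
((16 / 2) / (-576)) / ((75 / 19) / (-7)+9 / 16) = 266 / 27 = 9.85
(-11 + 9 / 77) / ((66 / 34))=-14246 / 2541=-5.61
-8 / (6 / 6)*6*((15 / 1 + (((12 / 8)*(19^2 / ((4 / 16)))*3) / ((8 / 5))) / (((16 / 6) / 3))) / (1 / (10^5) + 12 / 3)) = -3143250000 / 57143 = -55006.74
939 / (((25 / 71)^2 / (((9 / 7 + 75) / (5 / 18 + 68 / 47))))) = 2138424442236 / 6383125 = 335012.15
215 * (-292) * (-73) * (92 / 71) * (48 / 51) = 6746087680 / 1207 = 5589136.44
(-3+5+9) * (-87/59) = -957/59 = -16.22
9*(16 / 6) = 24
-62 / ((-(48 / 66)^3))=41261 / 256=161.18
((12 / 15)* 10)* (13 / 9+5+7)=968 / 9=107.56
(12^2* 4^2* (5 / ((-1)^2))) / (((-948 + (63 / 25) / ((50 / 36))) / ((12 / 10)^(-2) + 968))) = -3487300000 / 295683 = -11794.05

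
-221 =-221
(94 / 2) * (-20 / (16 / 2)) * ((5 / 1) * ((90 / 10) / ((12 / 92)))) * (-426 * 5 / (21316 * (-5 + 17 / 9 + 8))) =777103875 / 937904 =828.55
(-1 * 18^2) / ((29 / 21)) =-234.62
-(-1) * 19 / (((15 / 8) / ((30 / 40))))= 38 / 5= 7.60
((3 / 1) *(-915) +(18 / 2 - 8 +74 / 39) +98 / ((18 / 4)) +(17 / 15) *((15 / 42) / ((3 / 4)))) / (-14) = 1113752 / 5733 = 194.27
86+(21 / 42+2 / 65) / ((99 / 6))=61513 / 715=86.03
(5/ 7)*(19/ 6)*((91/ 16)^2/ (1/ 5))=365.84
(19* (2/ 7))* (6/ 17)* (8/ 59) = 1824/ 7021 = 0.26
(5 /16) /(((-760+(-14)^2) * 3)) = -5 /27072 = -0.00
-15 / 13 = -1.15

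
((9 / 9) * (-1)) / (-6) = 1 / 6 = 0.17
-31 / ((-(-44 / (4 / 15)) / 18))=-3.38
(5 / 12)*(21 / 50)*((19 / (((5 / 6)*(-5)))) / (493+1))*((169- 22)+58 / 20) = -31479 / 130000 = -0.24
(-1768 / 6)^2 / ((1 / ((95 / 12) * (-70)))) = -1299170600 / 27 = -48117429.63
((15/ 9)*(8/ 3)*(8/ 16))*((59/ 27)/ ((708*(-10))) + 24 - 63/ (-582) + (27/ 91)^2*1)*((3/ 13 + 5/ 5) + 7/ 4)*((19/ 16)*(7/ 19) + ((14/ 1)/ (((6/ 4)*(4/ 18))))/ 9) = 48802750372325/ 59656881024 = 818.06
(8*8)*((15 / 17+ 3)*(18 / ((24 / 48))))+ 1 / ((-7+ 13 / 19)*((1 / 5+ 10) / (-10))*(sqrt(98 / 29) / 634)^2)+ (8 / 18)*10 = 27413.25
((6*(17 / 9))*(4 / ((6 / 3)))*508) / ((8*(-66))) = -2159 / 99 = -21.81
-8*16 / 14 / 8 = -8 / 7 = -1.14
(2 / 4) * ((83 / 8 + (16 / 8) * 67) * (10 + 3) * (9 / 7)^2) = 173745 / 112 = 1551.29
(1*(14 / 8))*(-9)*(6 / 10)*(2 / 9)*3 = -63 / 10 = -6.30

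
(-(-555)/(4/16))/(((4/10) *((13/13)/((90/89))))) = 499500/89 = 5612.36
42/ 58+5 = 166/ 29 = 5.72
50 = 50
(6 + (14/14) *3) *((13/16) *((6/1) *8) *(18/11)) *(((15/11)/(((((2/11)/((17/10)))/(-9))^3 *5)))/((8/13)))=-4853792547747/32000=-151681017.12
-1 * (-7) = 7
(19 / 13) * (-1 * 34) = -646 / 13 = -49.69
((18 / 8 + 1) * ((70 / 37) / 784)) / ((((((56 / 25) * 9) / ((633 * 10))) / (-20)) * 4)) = -8571875 / 696192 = -12.31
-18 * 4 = -72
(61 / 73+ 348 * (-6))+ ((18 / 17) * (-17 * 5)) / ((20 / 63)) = -346117 / 146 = -2370.66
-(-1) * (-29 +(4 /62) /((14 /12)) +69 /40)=-236267 /8680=-27.22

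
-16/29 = -0.55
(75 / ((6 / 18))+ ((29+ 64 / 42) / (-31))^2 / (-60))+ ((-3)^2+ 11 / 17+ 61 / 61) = 101857823383 / 432277020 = 235.63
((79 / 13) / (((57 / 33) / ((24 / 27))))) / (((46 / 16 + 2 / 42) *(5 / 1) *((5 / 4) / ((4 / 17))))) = 6228992 / 154628175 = 0.04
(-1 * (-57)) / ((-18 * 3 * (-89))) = 19 / 1602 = 0.01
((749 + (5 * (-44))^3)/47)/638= -10647251/29986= -355.07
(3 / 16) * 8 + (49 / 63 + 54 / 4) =142 / 9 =15.78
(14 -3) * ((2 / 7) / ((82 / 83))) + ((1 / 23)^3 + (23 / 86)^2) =84007604609 / 25826306884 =3.25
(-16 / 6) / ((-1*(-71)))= -8 / 213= -0.04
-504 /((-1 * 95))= 504 /95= 5.31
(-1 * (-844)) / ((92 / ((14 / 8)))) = 1477 / 92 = 16.05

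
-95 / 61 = -1.56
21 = 21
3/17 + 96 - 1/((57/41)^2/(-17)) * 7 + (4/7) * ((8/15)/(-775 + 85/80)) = 3776152122658/23938258365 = 157.75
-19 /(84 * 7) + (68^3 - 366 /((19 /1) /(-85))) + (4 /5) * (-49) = 17653443403 /55860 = 316030.14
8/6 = 4/3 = 1.33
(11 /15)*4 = 44 /15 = 2.93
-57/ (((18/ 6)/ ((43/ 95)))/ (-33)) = 283.80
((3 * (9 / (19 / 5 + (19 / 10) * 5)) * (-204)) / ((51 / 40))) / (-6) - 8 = 6136 / 133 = 46.14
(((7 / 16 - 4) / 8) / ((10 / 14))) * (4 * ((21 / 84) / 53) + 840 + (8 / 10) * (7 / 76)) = -44413593 / 84800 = -523.75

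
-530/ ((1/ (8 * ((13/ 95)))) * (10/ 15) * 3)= -5512/ 19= -290.11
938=938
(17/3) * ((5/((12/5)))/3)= 425/108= 3.94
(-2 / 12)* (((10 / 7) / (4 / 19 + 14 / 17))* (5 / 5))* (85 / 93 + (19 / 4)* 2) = -3128255 / 1304604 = -2.40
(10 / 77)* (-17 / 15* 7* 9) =-102 / 11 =-9.27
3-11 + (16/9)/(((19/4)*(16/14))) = -1312/171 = -7.67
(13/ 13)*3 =3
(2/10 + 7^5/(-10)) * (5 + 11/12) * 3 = -238631/8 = -29828.88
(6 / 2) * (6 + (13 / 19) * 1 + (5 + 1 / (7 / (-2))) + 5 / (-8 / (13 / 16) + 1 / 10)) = 786138 / 24073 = 32.66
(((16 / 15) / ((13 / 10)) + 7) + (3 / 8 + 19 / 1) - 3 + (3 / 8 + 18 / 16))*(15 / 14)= 40085 / 1456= 27.53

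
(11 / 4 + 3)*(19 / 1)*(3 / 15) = 437 / 20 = 21.85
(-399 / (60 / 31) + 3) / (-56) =4063 / 1120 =3.63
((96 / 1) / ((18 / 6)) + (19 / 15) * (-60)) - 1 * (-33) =-11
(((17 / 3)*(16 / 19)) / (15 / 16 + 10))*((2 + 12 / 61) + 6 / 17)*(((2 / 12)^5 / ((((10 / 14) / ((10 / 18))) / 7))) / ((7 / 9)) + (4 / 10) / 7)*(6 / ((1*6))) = 334138144 / 5175079875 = 0.06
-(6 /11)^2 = -36 /121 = -0.30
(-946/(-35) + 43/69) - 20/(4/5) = 6404/2415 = 2.65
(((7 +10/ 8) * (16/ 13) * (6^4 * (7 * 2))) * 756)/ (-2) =-905313024/ 13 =-69639463.38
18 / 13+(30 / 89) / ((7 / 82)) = 43194 / 8099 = 5.33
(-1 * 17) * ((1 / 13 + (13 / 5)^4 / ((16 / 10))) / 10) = -6328981 / 130000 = -48.68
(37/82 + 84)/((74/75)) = 519375/6068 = 85.59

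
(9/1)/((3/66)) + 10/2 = 203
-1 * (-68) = 68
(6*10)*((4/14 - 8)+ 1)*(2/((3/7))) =-1880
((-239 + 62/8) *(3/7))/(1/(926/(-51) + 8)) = 34225/34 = 1006.62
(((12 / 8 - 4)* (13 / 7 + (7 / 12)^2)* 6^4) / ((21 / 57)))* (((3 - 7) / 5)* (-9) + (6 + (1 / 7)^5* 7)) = -60023268315 / 235298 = -255094.68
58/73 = 0.79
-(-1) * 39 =39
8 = 8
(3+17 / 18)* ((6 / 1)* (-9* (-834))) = 177642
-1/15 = -0.07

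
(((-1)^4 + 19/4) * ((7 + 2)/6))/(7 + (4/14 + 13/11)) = 5313/5216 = 1.02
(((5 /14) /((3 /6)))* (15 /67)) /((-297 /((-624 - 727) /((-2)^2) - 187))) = 52475 /185724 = 0.28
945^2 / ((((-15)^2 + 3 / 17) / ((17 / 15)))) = 5735205 / 1276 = 4494.67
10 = 10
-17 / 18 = -0.94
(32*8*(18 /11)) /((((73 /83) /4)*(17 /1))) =1529856 /13651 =112.07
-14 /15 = -0.93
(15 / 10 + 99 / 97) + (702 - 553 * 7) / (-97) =6827 / 194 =35.19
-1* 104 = -104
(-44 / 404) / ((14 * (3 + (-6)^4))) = -11 / 1836786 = -0.00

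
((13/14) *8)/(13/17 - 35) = -442/2037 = -0.22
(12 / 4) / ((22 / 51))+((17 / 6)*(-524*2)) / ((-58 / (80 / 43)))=8411413 / 82302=102.20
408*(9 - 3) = 2448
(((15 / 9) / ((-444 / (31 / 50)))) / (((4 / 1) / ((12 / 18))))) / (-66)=31 / 5274720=0.00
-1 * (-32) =32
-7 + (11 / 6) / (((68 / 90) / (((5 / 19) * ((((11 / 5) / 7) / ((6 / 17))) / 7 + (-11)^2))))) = 8906823 / 126616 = 70.35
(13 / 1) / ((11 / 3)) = 39 / 11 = 3.55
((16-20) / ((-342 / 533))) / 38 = 533 / 3249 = 0.16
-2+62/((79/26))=1454/79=18.41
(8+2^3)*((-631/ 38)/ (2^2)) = -66.42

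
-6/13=-0.46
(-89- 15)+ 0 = -104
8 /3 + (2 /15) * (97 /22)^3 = 375211 /26620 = 14.10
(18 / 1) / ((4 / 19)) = 171 / 2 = 85.50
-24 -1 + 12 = -13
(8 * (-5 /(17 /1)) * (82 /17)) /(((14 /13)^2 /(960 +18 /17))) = -323445720 /34391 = -9404.95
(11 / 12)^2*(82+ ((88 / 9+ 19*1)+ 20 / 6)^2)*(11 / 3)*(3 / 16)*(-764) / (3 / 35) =-5731642.10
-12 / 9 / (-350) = 0.00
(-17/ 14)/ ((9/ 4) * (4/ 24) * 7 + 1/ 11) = -748/ 1673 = -0.45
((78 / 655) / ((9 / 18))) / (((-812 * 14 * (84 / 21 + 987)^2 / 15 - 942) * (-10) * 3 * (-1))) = -0.00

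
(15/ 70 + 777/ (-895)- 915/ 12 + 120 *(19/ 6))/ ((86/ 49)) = 53169123/ 307880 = 172.69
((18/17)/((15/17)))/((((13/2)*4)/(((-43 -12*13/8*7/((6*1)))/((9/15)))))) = -263/52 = -5.06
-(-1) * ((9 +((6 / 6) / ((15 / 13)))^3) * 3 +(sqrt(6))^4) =73072 / 1125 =64.95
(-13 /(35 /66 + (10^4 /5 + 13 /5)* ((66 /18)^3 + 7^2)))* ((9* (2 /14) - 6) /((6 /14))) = 424710 /584640619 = 0.00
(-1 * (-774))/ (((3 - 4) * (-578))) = 387/ 289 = 1.34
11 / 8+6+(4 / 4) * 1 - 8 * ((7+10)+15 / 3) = -1341 / 8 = -167.62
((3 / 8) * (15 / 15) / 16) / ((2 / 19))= 0.22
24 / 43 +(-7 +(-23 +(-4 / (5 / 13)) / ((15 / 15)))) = -39.84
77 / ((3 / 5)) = 385 / 3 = 128.33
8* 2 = 16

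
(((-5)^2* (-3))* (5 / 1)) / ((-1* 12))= 125 / 4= 31.25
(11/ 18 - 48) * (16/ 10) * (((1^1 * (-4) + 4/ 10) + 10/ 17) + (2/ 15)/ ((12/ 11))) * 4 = 30168904/ 34425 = 876.37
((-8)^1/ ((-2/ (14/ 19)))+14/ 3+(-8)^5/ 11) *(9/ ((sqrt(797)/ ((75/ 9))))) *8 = -372600400 *sqrt(797)/ 166573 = -63149.20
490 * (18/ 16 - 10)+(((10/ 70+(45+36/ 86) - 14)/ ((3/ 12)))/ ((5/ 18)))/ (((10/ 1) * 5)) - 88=-5330903/ 1204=-4427.66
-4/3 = -1.33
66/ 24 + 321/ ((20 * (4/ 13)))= 4393/ 80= 54.91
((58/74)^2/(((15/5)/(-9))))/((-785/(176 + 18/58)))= 444831/1074665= 0.41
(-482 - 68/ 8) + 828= 675/ 2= 337.50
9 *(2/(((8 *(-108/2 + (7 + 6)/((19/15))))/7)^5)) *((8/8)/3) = -41615795893/2164231946857955328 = -0.00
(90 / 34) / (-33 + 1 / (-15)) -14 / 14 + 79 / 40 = 37731 / 42160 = 0.89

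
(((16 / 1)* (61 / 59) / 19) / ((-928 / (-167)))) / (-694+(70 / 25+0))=-50935 / 224702208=-0.00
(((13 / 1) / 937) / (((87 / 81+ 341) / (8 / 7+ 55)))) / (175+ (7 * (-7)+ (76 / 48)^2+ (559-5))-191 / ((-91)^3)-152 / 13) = 534599200044 / 157489965197436047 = 0.00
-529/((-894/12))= 1058/149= 7.10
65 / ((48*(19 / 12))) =65 / 76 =0.86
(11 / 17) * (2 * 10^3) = 22000 / 17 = 1294.12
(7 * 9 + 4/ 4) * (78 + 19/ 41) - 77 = 202731/ 41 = 4944.66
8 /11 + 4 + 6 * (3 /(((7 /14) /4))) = 1636 /11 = 148.73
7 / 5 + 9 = 52 / 5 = 10.40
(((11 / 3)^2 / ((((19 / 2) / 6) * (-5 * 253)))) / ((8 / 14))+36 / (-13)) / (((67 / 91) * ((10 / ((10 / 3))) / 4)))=-6635468 / 1317555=-5.04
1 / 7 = 0.14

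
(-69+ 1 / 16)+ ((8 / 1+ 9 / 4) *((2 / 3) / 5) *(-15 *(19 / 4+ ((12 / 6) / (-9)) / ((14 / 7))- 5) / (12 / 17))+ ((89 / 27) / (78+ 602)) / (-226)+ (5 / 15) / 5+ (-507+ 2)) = -935072527 / 1659744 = -563.38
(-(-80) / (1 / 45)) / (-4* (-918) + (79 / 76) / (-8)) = 2188800 / 2232497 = 0.98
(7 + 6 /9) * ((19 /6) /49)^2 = 8303 /259308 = 0.03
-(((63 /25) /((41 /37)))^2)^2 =-29523585140721 /1103812890625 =-26.75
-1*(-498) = 498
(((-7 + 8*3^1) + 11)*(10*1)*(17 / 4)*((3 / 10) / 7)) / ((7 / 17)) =867 / 7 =123.86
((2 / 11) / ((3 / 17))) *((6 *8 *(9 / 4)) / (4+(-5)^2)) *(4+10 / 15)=5712 / 319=17.91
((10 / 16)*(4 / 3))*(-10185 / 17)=-16975 / 34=-499.26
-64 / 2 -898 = -930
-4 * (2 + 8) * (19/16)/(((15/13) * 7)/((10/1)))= -1235/21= -58.81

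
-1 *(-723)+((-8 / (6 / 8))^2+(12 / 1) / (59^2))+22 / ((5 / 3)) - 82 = 120300419 / 156645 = 767.98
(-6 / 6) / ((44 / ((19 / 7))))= -19 / 308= -0.06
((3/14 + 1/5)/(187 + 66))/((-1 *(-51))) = 29/903210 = 0.00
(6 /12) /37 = 1 /74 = 0.01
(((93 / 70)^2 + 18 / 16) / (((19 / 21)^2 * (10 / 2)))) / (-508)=-254907 / 183388000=-0.00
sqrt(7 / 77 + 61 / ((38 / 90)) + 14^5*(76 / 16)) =sqrt(111596592910) / 209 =1598.38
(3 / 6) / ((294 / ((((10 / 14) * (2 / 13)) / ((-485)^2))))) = 1 / 1258641930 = 0.00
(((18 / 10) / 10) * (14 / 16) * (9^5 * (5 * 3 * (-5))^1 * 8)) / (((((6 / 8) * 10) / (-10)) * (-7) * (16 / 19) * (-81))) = 124659 / 8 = 15582.38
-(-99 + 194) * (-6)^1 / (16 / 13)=3705 / 8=463.12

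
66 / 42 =11 / 7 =1.57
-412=-412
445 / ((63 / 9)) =445 / 7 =63.57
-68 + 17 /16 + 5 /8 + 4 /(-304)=-20163 /304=-66.33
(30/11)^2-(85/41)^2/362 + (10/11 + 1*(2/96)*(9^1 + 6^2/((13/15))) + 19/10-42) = -1175902771429/38288204240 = -30.71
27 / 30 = 9 / 10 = 0.90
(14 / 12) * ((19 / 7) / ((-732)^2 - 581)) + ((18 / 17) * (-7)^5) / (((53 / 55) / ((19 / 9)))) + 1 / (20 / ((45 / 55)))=-12408833639179849 / 318287602380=-38986.23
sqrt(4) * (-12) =-24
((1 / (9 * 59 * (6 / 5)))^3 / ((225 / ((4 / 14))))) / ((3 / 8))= 10 / 764027747973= 0.00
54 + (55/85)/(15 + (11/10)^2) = 1489178/27557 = 54.04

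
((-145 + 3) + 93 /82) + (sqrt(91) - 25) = -13601 /82 + sqrt(91) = -156.33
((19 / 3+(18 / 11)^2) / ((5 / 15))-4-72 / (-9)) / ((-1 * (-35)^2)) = -751 / 29645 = -0.03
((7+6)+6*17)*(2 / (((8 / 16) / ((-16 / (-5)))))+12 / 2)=2162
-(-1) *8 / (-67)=-8 / 67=-0.12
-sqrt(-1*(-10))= -sqrt(10)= -3.16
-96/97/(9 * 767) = -32/223197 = -0.00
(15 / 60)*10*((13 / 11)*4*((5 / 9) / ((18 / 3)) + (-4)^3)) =-224315 / 297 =-755.27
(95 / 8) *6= 285 / 4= 71.25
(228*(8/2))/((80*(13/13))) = 11.40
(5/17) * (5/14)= 25/238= 0.11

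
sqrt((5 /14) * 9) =3 * sqrt(70) /14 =1.79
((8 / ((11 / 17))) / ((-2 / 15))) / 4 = -255 / 11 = -23.18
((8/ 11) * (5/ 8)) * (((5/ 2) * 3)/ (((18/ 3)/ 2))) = 25/ 22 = 1.14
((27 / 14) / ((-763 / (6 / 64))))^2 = 6561 / 116843646976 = 0.00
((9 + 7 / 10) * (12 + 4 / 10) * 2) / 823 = 6014 / 20575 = 0.29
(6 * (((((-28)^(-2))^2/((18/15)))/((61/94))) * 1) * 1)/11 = 235/206217088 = 0.00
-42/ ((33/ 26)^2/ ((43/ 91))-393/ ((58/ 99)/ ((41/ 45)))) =4539080/ 65684113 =0.07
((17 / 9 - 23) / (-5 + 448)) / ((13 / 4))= -760 / 51831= -0.01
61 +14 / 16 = 495 / 8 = 61.88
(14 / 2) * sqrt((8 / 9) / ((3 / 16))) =56 * sqrt(6) / 9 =15.24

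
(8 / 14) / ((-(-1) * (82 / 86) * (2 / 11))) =946 / 287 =3.30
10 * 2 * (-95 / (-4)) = 475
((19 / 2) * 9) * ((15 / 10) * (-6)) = -1539 / 2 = -769.50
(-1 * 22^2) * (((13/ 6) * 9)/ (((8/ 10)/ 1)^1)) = -23595/ 2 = -11797.50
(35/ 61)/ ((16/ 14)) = 245/ 488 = 0.50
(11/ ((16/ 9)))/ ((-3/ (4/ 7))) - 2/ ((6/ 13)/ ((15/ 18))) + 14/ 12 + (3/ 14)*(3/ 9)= -895/ 252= -3.55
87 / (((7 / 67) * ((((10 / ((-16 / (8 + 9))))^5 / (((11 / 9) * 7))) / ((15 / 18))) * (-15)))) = 350175232 / 119800434375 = 0.00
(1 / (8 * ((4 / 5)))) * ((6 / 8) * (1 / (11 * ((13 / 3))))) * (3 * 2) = 135 / 9152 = 0.01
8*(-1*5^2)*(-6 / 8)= 150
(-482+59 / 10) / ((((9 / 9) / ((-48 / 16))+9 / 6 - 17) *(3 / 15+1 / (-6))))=85698 / 95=902.08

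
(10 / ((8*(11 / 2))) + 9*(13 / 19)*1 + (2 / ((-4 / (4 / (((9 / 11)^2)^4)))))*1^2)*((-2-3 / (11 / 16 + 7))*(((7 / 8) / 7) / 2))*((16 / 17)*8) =25210431857464 / 6270744988233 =4.02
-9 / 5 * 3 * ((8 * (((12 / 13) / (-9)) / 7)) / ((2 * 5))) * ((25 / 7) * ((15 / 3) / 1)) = 720 / 637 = 1.13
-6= -6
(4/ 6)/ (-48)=-1/ 72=-0.01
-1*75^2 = -5625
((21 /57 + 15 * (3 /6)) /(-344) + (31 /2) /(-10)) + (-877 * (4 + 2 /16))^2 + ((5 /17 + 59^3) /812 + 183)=11808058617389323 /902229440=13087645.00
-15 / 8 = -1.88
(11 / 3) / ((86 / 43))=11 / 6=1.83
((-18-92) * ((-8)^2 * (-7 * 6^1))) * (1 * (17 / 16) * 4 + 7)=3326400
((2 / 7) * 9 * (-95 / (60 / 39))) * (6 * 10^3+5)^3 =-481369420627875 / 14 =-34383530044848.21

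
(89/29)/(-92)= -89/2668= -0.03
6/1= 6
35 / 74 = 0.47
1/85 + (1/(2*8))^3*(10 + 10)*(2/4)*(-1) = 0.01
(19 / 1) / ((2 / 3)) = 28.50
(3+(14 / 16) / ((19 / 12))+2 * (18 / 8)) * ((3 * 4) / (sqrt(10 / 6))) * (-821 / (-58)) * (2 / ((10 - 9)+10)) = 1507356 * sqrt(15) / 30305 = 192.64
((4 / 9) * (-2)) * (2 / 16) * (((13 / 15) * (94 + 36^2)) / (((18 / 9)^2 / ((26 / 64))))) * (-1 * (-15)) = -117455 / 576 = -203.91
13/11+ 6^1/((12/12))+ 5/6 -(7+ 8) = -461/66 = -6.98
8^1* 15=120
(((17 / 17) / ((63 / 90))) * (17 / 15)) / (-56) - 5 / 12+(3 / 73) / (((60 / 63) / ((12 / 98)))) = -23624 / 53655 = -0.44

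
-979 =-979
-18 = -18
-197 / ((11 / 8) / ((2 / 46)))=-1576 / 253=-6.23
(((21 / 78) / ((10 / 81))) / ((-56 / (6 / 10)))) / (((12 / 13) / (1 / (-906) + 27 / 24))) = -109971 / 3865600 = -0.03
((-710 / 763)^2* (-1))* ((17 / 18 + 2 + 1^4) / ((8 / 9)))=-8947775 / 2328676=-3.84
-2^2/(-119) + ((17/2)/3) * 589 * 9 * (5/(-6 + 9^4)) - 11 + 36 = 199747/5474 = 36.49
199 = 199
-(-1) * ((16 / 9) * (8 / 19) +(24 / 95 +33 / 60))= 1061 / 684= 1.55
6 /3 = 2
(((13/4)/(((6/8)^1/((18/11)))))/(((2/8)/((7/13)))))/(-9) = -56/33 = -1.70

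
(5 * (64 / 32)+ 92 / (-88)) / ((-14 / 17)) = -3349 / 308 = -10.87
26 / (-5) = -26 / 5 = -5.20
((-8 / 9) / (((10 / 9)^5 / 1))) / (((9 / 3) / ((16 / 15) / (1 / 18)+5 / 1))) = -4.23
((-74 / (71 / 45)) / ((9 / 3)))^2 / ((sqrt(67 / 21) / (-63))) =-77622300 * sqrt(1407) / 337747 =-8620.69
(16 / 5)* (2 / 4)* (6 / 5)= 1.92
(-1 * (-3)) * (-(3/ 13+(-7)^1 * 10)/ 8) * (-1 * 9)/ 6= -8163/ 208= -39.25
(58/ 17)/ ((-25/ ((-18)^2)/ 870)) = -3269808/ 85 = -38468.33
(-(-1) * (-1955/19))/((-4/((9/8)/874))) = 765/23104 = 0.03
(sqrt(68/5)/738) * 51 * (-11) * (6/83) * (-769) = 287606 * sqrt(85)/17015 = 155.84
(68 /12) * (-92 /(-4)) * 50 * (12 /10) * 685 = 5356700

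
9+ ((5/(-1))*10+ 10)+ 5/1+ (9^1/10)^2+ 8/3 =-6757/300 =-22.52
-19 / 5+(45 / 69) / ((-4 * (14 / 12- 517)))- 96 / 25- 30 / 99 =-7.94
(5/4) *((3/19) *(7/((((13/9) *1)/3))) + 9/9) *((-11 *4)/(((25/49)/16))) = -7019936/1235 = -5684.16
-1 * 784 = -784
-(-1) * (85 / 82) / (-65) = -0.02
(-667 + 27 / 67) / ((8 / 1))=-22331 / 268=-83.32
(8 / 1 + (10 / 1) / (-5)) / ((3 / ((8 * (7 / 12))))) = 9.33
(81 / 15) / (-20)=-27 / 100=-0.27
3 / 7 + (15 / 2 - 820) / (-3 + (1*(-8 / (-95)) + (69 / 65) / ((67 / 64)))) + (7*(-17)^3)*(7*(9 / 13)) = -4761021971717 / 28640066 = -166236.42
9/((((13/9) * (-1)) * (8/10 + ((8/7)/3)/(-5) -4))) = 8505/4472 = 1.90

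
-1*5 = -5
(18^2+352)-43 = 633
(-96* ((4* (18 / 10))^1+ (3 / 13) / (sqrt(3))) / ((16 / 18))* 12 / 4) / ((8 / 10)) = -2916 -405* sqrt(3) / 13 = -2969.96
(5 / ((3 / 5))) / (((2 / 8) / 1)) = 100 / 3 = 33.33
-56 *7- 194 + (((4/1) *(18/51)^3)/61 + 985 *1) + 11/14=1677393817/4195702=399.79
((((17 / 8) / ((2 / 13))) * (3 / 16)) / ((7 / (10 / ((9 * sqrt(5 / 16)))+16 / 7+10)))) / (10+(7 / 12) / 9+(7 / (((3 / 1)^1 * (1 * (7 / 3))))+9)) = 1989 * sqrt(5) / 121352+769743 / 3397856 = 0.26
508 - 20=488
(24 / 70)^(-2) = 1225 / 144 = 8.51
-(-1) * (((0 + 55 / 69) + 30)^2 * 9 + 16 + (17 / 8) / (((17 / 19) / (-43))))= 8450.03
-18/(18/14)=-14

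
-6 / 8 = -3 / 4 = -0.75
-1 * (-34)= 34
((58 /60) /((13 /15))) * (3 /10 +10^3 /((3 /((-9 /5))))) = -173913 /260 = -668.90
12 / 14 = 6 / 7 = 0.86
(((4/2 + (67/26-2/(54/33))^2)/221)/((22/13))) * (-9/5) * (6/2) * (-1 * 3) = 1123/6760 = 0.17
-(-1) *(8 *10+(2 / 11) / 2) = 881 / 11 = 80.09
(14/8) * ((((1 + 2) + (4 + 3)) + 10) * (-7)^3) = -12005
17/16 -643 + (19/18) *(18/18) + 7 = -91279/144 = -633.88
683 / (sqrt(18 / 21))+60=60+683*sqrt(42) / 6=797.72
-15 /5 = -3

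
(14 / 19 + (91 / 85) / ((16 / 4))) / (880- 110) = 927 / 710600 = 0.00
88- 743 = -655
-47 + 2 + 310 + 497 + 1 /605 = 461011 /605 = 762.00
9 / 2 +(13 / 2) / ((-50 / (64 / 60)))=3271 / 750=4.36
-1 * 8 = -8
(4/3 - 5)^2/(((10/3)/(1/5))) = 121/150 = 0.81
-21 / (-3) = 7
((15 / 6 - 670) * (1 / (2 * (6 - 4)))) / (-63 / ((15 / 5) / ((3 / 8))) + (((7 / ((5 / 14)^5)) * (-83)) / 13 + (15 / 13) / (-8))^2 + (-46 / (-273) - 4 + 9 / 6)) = -370149609375000 / 131234524650560855509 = -0.00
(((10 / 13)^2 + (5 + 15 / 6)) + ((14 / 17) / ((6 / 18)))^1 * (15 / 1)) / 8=259435 / 45968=5.64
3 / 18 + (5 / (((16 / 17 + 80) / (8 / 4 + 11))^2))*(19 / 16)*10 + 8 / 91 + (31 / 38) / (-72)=418341295819 / 235702591488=1.77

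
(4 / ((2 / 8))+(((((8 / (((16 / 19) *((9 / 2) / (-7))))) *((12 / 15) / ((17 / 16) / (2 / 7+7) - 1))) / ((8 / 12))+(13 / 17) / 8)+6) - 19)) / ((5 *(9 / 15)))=221707 / 27880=7.95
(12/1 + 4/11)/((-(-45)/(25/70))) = 68/693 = 0.10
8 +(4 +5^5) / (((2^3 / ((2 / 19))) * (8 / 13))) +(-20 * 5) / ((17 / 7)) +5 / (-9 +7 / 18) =10620459 / 320416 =33.15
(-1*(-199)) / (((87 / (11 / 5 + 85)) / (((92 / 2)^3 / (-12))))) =-2111315176 / 1305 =-1617866.04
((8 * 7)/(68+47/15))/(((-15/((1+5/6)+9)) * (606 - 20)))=-910/937893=-0.00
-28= -28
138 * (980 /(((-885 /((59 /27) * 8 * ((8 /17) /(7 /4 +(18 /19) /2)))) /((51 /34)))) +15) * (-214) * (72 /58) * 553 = -14957045618704 /83317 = -179519733.29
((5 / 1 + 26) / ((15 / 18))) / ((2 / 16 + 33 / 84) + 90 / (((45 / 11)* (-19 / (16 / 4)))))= -9.04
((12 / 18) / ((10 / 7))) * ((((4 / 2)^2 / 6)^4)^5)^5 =8873554201597605810476922437632 / 7730662810980169965546916946484319090531612830015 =0.00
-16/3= -5.33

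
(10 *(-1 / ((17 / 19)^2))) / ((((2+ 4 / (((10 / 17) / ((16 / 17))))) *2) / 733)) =-6615325 / 12138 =-545.01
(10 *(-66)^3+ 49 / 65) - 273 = -186890096 / 65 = -2875232.25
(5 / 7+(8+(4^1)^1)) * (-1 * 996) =-88644 / 7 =-12663.43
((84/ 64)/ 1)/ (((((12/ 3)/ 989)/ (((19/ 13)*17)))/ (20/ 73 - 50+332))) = 69116511261/ 30368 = 2275965.20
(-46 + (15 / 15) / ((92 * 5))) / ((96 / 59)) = -28.27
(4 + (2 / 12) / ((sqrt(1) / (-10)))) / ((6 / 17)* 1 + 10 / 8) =476 / 327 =1.46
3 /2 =1.50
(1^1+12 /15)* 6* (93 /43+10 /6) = 8892 /215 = 41.36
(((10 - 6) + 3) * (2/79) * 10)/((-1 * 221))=-0.01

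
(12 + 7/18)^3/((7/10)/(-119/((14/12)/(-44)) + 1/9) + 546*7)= 2239704399155/4501780645068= 0.50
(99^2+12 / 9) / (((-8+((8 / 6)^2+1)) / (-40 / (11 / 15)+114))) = -57696534 / 517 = -111598.71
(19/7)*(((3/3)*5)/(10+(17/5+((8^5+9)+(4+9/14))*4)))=475/4589899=0.00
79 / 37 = 2.14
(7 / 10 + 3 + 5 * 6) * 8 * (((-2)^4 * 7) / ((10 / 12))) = 905856 / 25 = 36234.24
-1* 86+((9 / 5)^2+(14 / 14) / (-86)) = -177959 / 2150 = -82.77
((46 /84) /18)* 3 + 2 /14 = 59 /252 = 0.23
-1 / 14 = -0.07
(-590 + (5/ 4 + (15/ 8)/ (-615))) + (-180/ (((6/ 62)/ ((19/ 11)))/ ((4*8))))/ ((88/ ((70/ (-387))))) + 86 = -1492095727/ 5119752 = -291.44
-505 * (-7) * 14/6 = 24745/3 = 8248.33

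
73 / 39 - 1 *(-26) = 27.87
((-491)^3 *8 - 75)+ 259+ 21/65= -946965983.68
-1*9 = -9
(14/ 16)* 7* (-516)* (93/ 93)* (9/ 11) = -56889/ 22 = -2585.86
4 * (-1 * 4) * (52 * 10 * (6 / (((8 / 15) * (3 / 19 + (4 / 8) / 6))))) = -4268160 / 11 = -388014.55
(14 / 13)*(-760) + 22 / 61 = -648754 / 793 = -818.10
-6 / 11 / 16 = -3 / 88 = -0.03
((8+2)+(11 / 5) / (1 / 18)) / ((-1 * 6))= -124 / 15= -8.27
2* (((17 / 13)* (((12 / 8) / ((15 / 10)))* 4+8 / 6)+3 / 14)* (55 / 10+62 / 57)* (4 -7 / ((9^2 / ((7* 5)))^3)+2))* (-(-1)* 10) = 42572105693375 / 8269753401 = 5147.93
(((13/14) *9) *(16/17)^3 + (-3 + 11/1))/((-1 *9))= -514744/309519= -1.66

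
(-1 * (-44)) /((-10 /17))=-374 /5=-74.80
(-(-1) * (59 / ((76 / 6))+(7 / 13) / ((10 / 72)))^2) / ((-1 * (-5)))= 444408561 / 30504500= 14.57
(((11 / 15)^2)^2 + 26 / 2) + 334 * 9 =152851516 / 50625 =3019.29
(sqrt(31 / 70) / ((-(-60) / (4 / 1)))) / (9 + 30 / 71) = 71*sqrt(2170) / 702450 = 0.00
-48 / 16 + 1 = -2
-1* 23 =-23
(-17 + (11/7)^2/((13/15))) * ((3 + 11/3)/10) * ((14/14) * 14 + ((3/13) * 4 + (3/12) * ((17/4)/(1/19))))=-32914621/99372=-331.23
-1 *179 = -179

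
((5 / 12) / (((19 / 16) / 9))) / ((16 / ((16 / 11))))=60 / 209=0.29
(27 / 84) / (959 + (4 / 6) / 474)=6399 / 19091800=0.00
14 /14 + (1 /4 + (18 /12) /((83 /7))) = 457 /332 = 1.38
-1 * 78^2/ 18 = -338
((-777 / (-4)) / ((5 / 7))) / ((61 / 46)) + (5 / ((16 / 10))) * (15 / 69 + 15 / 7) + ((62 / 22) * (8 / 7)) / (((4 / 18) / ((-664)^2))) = 3451774908496 / 540155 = 6390341.49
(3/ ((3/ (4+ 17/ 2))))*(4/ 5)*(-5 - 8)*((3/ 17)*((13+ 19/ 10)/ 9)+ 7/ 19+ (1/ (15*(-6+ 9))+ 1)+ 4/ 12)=-761917/ 2907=-262.10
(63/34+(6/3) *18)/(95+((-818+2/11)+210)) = -14157/191794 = -0.07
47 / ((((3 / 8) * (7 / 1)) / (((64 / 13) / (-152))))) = -3008 / 5187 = -0.58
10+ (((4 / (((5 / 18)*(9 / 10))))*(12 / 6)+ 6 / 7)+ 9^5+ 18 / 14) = 413652 / 7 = 59093.14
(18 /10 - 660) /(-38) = 3291 /190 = 17.32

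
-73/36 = -2.03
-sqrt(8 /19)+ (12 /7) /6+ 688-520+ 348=3614 /7-2 * sqrt(38) /19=515.64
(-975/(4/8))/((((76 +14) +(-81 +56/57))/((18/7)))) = -2000700/3983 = -502.31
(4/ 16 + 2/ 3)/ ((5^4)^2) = 11/ 4687500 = 0.00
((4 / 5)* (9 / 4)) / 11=0.16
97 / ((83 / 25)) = 2425 / 83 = 29.22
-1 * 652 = -652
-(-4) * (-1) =-4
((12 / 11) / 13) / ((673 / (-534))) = -6408 / 96239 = -0.07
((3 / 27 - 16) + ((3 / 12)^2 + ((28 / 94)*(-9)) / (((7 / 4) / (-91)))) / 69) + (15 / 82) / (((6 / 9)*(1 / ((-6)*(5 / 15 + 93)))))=-1069189531 / 6382224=-167.53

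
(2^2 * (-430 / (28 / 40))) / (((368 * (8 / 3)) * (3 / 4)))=-3.34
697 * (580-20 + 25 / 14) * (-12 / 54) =-5481905 / 63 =-87014.37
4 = 4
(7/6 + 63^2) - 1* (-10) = 3980.17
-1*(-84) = 84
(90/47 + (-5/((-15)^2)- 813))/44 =-428873/23265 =-18.43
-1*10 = -10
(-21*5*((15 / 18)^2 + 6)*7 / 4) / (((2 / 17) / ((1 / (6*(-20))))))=200753 / 2304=87.13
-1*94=-94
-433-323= -756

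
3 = 3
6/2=3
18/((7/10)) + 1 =187/7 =26.71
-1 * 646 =-646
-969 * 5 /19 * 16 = -4080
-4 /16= -1 /4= -0.25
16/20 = 4/5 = 0.80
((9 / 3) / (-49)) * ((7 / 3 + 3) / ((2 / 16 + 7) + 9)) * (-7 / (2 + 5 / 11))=1408 / 24381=0.06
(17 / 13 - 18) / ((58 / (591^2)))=-75793977 / 754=-100522.52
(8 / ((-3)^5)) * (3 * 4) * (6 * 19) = -1216 / 27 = -45.04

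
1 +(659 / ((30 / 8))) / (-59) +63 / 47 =-26542 / 41595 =-0.64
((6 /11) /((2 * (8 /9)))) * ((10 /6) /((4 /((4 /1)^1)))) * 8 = 45 /11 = 4.09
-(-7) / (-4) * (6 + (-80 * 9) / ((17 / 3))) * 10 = 36015 / 17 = 2118.53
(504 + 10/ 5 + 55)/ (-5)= -561/ 5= -112.20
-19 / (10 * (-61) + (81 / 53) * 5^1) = 1007 / 31925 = 0.03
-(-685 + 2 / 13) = 8903 / 13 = 684.85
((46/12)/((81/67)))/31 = 1541/15066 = 0.10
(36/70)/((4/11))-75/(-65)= 2337/910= 2.57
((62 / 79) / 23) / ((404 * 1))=31 / 367034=0.00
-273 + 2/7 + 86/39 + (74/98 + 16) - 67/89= -43286273/170079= -254.51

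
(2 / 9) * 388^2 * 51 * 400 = 2047398400 / 3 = 682466133.33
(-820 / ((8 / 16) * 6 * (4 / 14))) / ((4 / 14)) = -10045 / 3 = -3348.33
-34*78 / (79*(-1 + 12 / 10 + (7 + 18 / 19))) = -41990 / 10191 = -4.12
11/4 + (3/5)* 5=23/4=5.75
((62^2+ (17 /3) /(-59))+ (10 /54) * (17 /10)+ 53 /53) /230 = 12250867 /732780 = 16.72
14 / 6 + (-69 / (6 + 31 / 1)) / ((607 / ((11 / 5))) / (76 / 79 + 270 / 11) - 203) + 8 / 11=15969841603 / 5201378193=3.07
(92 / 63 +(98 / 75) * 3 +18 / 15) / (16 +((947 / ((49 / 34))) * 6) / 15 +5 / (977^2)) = 69249169892 / 2934432197505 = 0.02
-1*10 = -10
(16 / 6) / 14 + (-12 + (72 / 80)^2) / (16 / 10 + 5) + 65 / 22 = 6697 / 4620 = 1.45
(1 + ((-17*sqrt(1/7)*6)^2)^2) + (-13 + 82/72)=3896736617/1764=2209034.36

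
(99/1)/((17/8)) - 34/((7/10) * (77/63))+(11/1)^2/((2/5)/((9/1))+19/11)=86263983/1147993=75.14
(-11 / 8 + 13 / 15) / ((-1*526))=61 / 63120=0.00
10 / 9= 1.11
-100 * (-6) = 600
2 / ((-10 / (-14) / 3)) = 8.40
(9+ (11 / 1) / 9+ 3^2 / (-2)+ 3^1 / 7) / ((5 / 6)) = 155 / 21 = 7.38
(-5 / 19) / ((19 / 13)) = -65 / 361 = -0.18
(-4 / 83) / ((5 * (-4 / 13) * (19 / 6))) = 0.01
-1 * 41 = -41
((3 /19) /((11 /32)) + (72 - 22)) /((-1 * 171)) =-0.30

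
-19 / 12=-1.58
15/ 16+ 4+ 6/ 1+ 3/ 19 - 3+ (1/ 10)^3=307663/ 38000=8.10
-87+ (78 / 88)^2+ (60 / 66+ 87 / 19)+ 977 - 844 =1922835 / 36784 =52.27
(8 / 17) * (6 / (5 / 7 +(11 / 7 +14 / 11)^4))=421836492 / 9882809053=0.04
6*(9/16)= 27/8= 3.38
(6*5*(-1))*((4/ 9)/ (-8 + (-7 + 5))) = 1.33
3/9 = 1/3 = 0.33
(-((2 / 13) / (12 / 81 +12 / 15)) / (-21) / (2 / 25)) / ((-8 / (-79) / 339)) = 30128625 / 93184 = 323.32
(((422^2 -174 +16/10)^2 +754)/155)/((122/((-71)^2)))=1994505561346387/236375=8437887091.89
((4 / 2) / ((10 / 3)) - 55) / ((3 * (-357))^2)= -16 / 337365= -0.00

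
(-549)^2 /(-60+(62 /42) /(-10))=-63294210 /12631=-5011.02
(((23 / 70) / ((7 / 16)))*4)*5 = 736 / 49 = 15.02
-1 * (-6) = 6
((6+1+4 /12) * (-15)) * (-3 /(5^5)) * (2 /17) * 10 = 264 /2125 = 0.12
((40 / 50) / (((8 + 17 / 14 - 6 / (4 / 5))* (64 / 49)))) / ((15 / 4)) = 343 / 3600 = 0.10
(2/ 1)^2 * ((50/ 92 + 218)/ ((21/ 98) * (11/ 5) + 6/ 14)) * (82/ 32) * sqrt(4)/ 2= 228985/ 92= 2488.97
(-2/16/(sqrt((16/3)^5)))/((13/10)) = -45*sqrt(3)/53248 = -0.00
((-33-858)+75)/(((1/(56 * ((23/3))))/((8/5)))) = -2802688/5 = -560537.60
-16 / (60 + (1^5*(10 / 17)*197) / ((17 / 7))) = -2312 / 15565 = -0.15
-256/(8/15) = -480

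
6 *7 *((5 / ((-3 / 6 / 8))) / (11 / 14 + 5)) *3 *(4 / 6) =-31360 / 27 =-1161.48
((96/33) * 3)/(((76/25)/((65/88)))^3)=0.13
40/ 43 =0.93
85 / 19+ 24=541 / 19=28.47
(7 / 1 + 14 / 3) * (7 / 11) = 245 / 33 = 7.42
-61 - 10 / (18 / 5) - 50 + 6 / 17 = -17354 / 153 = -113.42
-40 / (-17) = 40 / 17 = 2.35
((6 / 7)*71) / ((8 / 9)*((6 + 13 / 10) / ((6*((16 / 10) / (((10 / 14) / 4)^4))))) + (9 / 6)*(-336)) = -0.12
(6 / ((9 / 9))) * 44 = 264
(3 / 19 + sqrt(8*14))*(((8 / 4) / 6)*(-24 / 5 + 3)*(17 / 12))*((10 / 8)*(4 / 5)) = -17*sqrt(7) / 5 - 51 / 380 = -9.13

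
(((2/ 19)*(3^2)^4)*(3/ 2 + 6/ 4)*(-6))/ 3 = -78732/ 19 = -4143.79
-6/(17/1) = -6/17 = -0.35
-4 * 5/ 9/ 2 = -10/ 9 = -1.11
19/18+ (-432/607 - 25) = -269393/10926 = -24.66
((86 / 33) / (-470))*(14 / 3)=-602 / 23265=-0.03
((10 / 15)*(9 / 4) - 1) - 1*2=-3 / 2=-1.50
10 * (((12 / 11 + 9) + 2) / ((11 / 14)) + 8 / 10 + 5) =25638 / 121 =211.88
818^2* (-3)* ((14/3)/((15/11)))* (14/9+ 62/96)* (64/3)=-322620201.80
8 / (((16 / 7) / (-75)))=-525 / 2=-262.50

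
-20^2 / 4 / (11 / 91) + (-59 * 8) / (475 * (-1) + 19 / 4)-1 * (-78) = -127954 / 171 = -748.27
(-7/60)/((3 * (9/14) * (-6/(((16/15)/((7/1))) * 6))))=56/6075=0.01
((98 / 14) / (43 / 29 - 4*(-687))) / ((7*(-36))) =-29 / 2870460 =-0.00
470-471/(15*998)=2345143/4990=469.97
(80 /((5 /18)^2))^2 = 26873856 /25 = 1074954.24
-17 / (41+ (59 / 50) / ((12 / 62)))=-5100 / 14129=-0.36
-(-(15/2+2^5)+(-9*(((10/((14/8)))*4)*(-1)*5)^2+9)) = 11522989/98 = 117581.52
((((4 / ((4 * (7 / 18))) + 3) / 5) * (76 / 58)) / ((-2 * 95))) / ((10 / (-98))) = 273 / 3625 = 0.08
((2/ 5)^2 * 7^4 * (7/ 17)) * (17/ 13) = 67228/ 325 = 206.86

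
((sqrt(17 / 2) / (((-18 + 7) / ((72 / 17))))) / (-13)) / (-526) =-18 * sqrt(34) / 639353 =-0.00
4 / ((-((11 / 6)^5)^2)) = -241864704 / 25937424601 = -0.01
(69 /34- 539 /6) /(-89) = 4478 /4539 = 0.99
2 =2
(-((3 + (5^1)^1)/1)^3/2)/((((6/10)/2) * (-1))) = 2560/3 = 853.33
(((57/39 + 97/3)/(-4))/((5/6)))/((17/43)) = -28337/1105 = -25.64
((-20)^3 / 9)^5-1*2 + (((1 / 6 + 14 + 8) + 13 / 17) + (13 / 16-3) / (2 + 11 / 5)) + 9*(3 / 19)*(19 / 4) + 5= -8912895999999483459031 / 16061328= -554928957306611.47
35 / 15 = 7 / 3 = 2.33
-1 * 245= -245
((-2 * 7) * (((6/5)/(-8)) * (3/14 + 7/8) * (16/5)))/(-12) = -61/100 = -0.61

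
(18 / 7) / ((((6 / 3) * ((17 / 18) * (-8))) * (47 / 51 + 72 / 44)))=-0.07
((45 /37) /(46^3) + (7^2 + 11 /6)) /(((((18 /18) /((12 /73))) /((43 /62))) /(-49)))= -1157203411105 /4075020308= -283.97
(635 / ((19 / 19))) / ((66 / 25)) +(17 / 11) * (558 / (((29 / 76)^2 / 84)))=497749.49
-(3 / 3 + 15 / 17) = -32 / 17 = -1.88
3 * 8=24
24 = 24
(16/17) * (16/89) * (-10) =-2560/1513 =-1.69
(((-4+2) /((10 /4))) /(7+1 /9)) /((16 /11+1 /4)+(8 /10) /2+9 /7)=-693 /20884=-0.03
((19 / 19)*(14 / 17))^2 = 196 / 289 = 0.68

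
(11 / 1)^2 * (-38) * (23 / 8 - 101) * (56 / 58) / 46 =12633005 / 1334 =9470.02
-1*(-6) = 6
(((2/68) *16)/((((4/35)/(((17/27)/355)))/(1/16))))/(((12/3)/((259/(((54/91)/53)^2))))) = 42172789477/178879104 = 235.76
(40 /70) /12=1 /21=0.05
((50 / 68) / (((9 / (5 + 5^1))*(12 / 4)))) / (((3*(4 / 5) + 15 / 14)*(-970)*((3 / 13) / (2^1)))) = -22750 / 32457267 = -0.00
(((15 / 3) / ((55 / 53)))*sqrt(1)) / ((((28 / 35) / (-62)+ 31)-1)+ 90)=0.04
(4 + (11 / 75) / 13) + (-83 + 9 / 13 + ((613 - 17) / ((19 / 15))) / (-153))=-8541999 / 104975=-81.37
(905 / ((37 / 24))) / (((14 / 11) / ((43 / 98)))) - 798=-7559028 / 12691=-595.62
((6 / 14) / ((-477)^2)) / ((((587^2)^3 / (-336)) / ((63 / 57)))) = -112 / 6550209677929427077017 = -0.00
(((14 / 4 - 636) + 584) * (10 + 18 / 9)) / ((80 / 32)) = -1164 / 5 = -232.80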